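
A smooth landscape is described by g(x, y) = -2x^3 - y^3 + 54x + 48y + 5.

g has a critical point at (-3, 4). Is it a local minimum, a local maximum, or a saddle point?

The mixed partial ∂²g/∂x∂y is 0, so the Hessian at any point is diag(g_xx, g_yy) = diag(-12x, -6y).
At (-3, 4): H = diag(36, -24).
The eigenvalues have opposite signs, so H is indefinite: a saddle point.

saddle point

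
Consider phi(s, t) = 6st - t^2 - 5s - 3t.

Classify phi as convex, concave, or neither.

phi is quadratic, so its Hessian is the constant matrix H = [[0, 6], [6, -2]].
det(H) = -36, tr(H) = -2.
det(H) < 0, so H is indefinite: neither convex nor concave.

neither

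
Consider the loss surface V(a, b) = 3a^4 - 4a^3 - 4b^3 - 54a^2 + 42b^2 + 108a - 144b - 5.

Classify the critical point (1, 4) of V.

local maximum

The mixed partial ∂²V/∂a∂b is 0, so the Hessian at any point is diag(V_aa, V_bb) = diag(12(3a^2 - 2a - 9), 12(-2b + 7)).
At (1, 4): H = diag(-96, -12).
Both eigenvalues are negative, so H is negative definite: a local maximum.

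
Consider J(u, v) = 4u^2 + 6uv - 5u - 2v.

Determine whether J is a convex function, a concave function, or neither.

neither

J is quadratic, so its Hessian is the constant matrix H = [[8, 6], [6, 0]].
det(H) = -36, tr(H) = 8.
det(H) < 0, so H is indefinite: neither convex nor concave.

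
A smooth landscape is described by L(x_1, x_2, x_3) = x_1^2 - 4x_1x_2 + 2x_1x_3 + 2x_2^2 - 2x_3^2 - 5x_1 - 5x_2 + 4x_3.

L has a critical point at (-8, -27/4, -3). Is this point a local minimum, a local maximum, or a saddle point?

saddle point

The Hessian is constant: H = [[2, -4, 2], [-4, 4, 0], [2, 0, -4]].
Leading principal minors: Δ₁ = 2, Δ₂ = -8, Δ₃ = 16.
The minors fit neither the all-positive nor the alternating-sign pattern, so H is indefinite: a saddle point.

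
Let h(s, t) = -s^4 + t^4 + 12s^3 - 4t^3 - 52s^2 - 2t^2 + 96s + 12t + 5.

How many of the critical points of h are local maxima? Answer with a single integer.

h separates as a function of s plus a function of t, so ∇h=0 decouples.
∂h/∂s = -4(s - 4)(s - 3)(s - 2) = 0 at s ∈ {2, 3, 4}; ∂h/∂t = 4(t - 3)(t - 1)(t + 1) = 0 at t ∈ {-1, 1, 3}.
The Hessian is diagonal: diag(h_ss, h_tt). Second derivatives: h_ss(2)=-8, h_ss(3)=4, h_ss(4)=-8; h_tt(-1)=32, h_tt(1)=-16, h_tt(3)=32.
Local maxima occur where both diagonal entries negative: (2, 1), (4, 1). Count: 2.

2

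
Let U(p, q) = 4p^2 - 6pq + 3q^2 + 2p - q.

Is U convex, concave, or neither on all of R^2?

U is quadratic, so its Hessian is the constant matrix H = [[8, -6], [-6, 6]].
det(H) = 12, tr(H) = 14.
det(H) > 0 and tr(H) > 0, so H is positive definite everywhere: convex.

convex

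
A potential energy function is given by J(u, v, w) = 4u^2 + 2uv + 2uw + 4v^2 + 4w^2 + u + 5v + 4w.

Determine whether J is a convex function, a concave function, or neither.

J is quadratic, so its Hessian is the constant matrix H = [[8, 2, 2], [2, 8, 0], [2, 0, 8]].
Leading principal minors: 8, 60, 448.
All positive ⇒ H ≻ 0 ⇒ convex.

convex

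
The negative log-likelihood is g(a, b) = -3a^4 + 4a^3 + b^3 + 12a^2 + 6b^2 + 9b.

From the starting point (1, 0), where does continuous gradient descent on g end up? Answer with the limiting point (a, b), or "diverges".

(0, -1)

g is separable, so gradient descent decouples: a follows -∂g/∂a, b follows -∂g/∂b.
∂g/∂a = -12a(a - 2)(a + 1); at a=1 this is 24, so a decreases.
∂g/∂b = 3(b + 1)(b + 3); at b=0 this is 9, so b decreases.
a converges to its nearest critical value 0 (a local min of the a-part); b converges to -1. The iterate converges to (0, -1).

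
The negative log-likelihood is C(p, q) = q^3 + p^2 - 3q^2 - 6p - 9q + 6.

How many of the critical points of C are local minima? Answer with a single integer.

1

C separates as a function of p plus a function of q, so ∇C=0 decouples.
∂C/∂p = 2(p - 3) = 0 at p ∈ {3}; ∂C/∂q = 3(q - 3)(q + 1) = 0 at q ∈ {-1, 3}.
The Hessian is diagonal: diag(C_pp, C_qq). Second derivatives: C_pp(3)=2; C_qq(-1)=-12, C_qq(3)=12.
Local minima occur where both diagonal entries positive: (3, 3). Count: 1.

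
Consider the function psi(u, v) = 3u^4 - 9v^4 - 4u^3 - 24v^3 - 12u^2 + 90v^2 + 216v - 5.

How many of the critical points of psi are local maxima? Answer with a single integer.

psi separates as a function of u plus a function of v, so ∇psi=0 decouples.
∂psi/∂u = 12u(u - 2)(u + 1) = 0 at u ∈ {-1, 0, 2}; ∂psi/∂v = -36(v - 2)(v + 1)(v + 3) = 0 at v ∈ {-3, -1, 2}.
The Hessian is diagonal: diag(psi_uu, psi_vv). Second derivatives: psi_uu(-1)=36, psi_uu(0)=-24, psi_uu(2)=72; psi_vv(-3)=-360, psi_vv(-1)=216, psi_vv(2)=-540.
Local maxima occur where both diagonal entries negative: (0, -3), (0, 2). Count: 2.

2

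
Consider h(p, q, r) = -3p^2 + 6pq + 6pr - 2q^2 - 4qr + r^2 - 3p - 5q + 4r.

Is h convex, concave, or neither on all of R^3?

neither

h is quadratic, so its Hessian is the constant matrix H = [[-6, 6, 6], [6, -4, -4], [6, -4, 2]].
Leading principal minors: -6, -12, -72.
Neither pattern holds ⇒ H is indefinite ⇒ neither convex nor concave.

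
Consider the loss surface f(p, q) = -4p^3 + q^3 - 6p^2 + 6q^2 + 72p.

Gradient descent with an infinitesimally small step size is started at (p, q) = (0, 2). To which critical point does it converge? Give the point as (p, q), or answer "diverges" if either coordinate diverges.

f is separable, so gradient descent decouples: p follows -∂f/∂p, q follows -∂f/∂q.
∂f/∂p = -12(p - 2)(p + 3); at p=0 this is 72, so p decreases.
∂f/∂q = 3q(q + 4); at q=2 this is 36, so q decreases.
p converges to its nearest critical value -3 (a local min of the p-part); q converges to 0. The iterate converges to (-3, 0).

(-3, 0)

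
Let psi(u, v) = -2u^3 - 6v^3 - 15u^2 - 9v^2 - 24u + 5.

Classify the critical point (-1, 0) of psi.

local maximum

The mixed partial ∂²psi/∂u∂v is 0, so the Hessian at any point is diag(psi_uu, psi_vv) = diag(-6(2u + 5), -18(2v + 1)).
At (-1, 0): H = diag(-18, -18).
Both eigenvalues are negative, so H is negative definite: a local maximum.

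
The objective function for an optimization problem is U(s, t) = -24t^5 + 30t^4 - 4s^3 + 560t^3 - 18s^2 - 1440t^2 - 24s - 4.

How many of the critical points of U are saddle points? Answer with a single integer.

U separates as a function of s plus a function of t, so ∇U=0 decouples.
∂U/∂s = -12(s + 1)(s + 2) = 0 at s ∈ {-2, -1}; ∂U/∂t = -120t(t - 3)(t - 2)(t + 4) = 0 at t ∈ {-4, 0, 2, 3}.
The Hessian is diagonal: diag(U_ss, U_tt). Second derivatives: U_ss(-2)=12, U_ss(-1)=-12; U_tt(-4)=20160, U_tt(0)=-2880, U_tt(2)=1440, U_tt(3)=-2520.
Saddle points occur where the two diagonal entries have opposite signs: (-2, 0), (-2, 3), (-1, -4), (-1, 2). Count: 4.

4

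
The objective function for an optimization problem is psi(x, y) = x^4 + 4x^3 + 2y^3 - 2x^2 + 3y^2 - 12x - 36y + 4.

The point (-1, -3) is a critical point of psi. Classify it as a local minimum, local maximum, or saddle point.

The mixed partial ∂²psi/∂x∂y is 0, so the Hessian at any point is diag(psi_xx, psi_yy) = diag(4(3x^2 + 6x - 1), 6(2y + 1)).
At (-1, -3): H = diag(-16, -30).
Both eigenvalues are negative, so H is negative definite: a local maximum.

local maximum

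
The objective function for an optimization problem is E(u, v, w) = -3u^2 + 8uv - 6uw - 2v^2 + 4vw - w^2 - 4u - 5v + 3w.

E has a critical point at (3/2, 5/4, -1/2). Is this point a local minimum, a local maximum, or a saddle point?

The Hessian is constant: H = [[-6, 8, -6], [8, -4, 4], [-6, 4, -2]].
Leading principal minors: Δ₁ = -6, Δ₂ = -40, Δ₃ = -64.
The minors fit neither the all-positive nor the alternating-sign pattern, so H is indefinite: a saddle point.

saddle point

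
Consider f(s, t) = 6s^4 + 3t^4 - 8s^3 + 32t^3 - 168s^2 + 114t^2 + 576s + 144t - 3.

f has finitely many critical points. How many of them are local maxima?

f separates as a function of s plus a function of t, so ∇f=0 decouples.
∂f/∂s = 24(s - 3)(s - 2)(s + 4) = 0 at s ∈ {-4, 2, 3}; ∂f/∂t = 12(t + 1)(t + 3)(t + 4) = 0 at t ∈ {-4, -3, -1}.
The Hessian is diagonal: diag(f_ss, f_tt). Second derivatives: f_ss(-4)=1008, f_ss(2)=-144, f_ss(3)=168; f_tt(-4)=36, f_tt(-3)=-24, f_tt(-1)=72.
Local maxima occur where both diagonal entries negative: (2, -3). Count: 1.

1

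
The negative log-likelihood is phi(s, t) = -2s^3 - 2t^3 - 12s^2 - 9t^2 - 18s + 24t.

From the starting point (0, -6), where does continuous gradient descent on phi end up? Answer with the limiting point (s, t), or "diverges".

phi is separable, so gradient descent decouples: s follows -∂phi/∂s, t follows -∂phi/∂t.
∂phi/∂s = -6(s + 1)(s + 3); at s=0 this is -18, so s increases.
∂phi/∂t = -6(t - 1)(t + 4); at t=-6 this is -84, so t increases.
The s-coordinate has no critical point in that direction and runs off to infinity.

diverges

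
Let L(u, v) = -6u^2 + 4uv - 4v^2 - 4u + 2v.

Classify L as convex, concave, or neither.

L is quadratic, so its Hessian is the constant matrix H = [[-12, 4], [4, -8]].
det(H) = 80, tr(H) = -20.
det(H) > 0 and tr(H) < 0, so H is negative definite everywhere: concave.

concave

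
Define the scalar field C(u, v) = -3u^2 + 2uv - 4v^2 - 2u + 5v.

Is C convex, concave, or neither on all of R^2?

concave

C is quadratic, so its Hessian is the constant matrix H = [[-6, 2], [2, -8]].
det(H) = 44, tr(H) = -14.
det(H) > 0 and tr(H) < 0, so H is negative definite everywhere: concave.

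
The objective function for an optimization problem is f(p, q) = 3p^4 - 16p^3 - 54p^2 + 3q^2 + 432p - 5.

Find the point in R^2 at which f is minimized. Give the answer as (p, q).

f(p,q) separates as A(p) + B(q) − 5, so its minimum is min A + min B − 5.
A'(p) = 12(p - 4)(p - 3)(p + 3) vanishes at p ∈ {-3, 3, 4}; B'(q) = 6q vanishes at q ∈ {0}.
Local minima of A (where A''>0): A(-3)=-1107, A(4)=608. Local minima of B: B(0)=0.
So the global minimum of f is A(-3) + B(0) − 5 = -1107 + 0 − 5 = -1112, attained at (-3, 0).

(-3, 0)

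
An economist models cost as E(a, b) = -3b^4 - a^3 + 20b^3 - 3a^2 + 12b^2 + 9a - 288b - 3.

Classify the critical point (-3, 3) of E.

local minimum

The mixed partial ∂²E/∂a∂b is 0, so the Hessian at any point is diag(E_aa, E_bb) = diag(-6(a + 1), 12(-3b^2 + 10b + 2)).
At (-3, 3): H = diag(12, 60).
Both eigenvalues are positive, so H is positive definite: a local minimum.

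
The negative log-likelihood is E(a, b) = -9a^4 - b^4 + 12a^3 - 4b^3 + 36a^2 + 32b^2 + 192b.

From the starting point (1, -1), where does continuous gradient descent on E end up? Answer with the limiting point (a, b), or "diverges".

(0, -3)

E is separable, so gradient descent decouples: a follows -∂E/∂a, b follows -∂E/∂b.
∂E/∂a = -36a(a - 2)(a + 1); at a=1 this is 72, so a decreases.
∂E/∂b = -4(b - 4)(b + 3)(b + 4); at b=-1 this is 120, so b decreases.
a converges to its nearest critical value 0 (a local min of the a-part); b converges to -3. The iterate converges to (0, -3).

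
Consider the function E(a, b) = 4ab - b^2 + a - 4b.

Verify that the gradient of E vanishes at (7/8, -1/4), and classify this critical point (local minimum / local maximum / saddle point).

saddle point

∇E = (4b + 1, 4a - 2b - 4); substituting (7/8, -1/4) gives ∇E = (0, 0), so (7/8, -1/4) is indeed a critical point.
The Hessian of E is constant: H = [[0, 4], [4, -2]].
det(H) = 0·(-2) − 4² = -16.
Since det(H) < 0, H is indefinite and the critical point is a saddle point.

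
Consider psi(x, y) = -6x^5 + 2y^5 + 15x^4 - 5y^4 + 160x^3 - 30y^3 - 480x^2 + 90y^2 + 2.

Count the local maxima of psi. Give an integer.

4

psi separates as a function of x plus a function of y, so ∇psi=0 decouples.
∂psi/∂x = -30x(x - 4)(x - 2)(x + 4) = 0 at x ∈ {-4, 0, 2, 4}; ∂psi/∂y = 10y(y - 3)(y - 2)(y + 3) = 0 at y ∈ {-3, 0, 2, 3}.
The Hessian is diagonal: diag(psi_xx, psi_yy). Second derivatives: psi_xx(-4)=5760, psi_xx(0)=-960, psi_xx(2)=720, psi_xx(4)=-1920; psi_yy(-3)=-900, psi_yy(0)=180, psi_yy(2)=-100, psi_yy(3)=180.
Local maxima occur where both diagonal entries negative: (0, -3), (0, 2), (4, -3), (4, 2). Count: 4.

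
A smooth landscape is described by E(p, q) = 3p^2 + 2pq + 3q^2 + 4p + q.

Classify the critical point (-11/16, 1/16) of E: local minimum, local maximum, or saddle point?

local minimum

The Hessian of E is constant: H = [[6, 2], [2, 6]].
det(H) = 6·6 − 2² = 32.
det(H) > 0 and tr(H) = 12 > 0, so H is positive definite and the point is a local minimum.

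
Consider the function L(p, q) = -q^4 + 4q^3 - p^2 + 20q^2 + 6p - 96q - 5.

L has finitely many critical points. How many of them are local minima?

0

L separates as a function of p plus a function of q, so ∇L=0 decouples.
∂L/∂p = -2(p - 3) = 0 at p ∈ {3}; ∂L/∂q = -4(q - 4)(q - 2)(q + 3) = 0 at q ∈ {-3, 2, 4}.
The Hessian is diagonal: diag(L_pp, L_qq). Second derivatives: L_pp(3)=-2; L_qq(-3)=-140, L_qq(2)=40, L_qq(4)=-56.
Local minima occur where both diagonal entries positive: none. Count: 0.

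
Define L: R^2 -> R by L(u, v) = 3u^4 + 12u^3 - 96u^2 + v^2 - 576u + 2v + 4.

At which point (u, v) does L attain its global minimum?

(4, -1)

L(u,v) separates as P(u) + Q(v) + 4, so its minimum is min P + min Q + 4.
P'(u) = 12(u - 4)(u + 3)(u + 4) vanishes at u ∈ {-4, -3, 4}; Q'(v) = 2v + 2 vanishes at v ∈ {-1}.
Local minima of P (where P''>0): P(-4)=768, P(4)=-2304. Local minima of Q: Q(-1)=-1.
So the global minimum of L is P(4) + Q(-1) + 4 = -2304 − 1 + 4 = -2301, attained at (4, -1).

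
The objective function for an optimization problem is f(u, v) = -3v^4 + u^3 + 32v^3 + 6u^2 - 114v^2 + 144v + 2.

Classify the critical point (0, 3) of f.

The mixed partial ∂²f/∂u∂v is 0, so the Hessian at any point is diag(f_uu, f_vv) = diag(6(u + 2), 12(-3v^2 + 16v - 19)).
At (0, 3): H = diag(12, 24).
Both eigenvalues are positive, so H is positive definite: a local minimum.

local minimum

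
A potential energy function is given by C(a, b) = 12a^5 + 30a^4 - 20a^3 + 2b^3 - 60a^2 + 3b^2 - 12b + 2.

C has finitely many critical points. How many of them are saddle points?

4

C separates as a function of a plus a function of b, so ∇C=0 decouples.
∂C/∂a = 60a(a - 1)(a + 1)(a + 2) = 0 at a ∈ {-2, -1, 0, 1}; ∂C/∂b = 6(b - 1)(b + 2) = 0 at b ∈ {-2, 1}.
The Hessian is diagonal: diag(C_aa, C_bb). Second derivatives: C_aa(-2)=-360, C_aa(-1)=120, C_aa(0)=-120, C_aa(1)=360; C_bb(-2)=-18, C_bb(1)=18.
Saddle points occur where the two diagonal entries have opposite signs: (-2, 1), (-1, -2), (0, 1), (1, -2). Count: 4.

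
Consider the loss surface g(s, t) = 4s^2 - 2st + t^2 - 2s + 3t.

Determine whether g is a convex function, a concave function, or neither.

convex

g is quadratic, so its Hessian is the constant matrix H = [[8, -2], [-2, 2]].
det(H) = 12, tr(H) = 10.
det(H) > 0 and tr(H) > 0, so H is positive definite everywhere: convex.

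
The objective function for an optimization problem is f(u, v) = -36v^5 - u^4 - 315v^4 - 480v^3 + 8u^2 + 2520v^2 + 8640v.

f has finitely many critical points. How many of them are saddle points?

f separates as a function of u plus a function of v, so ∇f=0 decouples.
∂f/∂u = -4u(u - 2)(u + 2) = 0 at u ∈ {-2, 0, 2}; ∂f/∂v = -180(v - 2)(v + 2)(v + 3)(v + 4) = 0 at v ∈ {-4, -3, -2, 2}.
The Hessian is diagonal: diag(f_uu, f_vv). Second derivatives: f_uu(-2)=-32, f_uu(0)=16, f_uu(2)=-32; f_vv(-4)=2160, f_vv(-3)=-900, f_vv(-2)=1440, f_vv(2)=-21600.
Saddle points occur where the two diagonal entries have opposite signs: (-2, -4), (-2, -2), (0, -3), (0, 2), (2, -4), (2, -2). Count: 6.

6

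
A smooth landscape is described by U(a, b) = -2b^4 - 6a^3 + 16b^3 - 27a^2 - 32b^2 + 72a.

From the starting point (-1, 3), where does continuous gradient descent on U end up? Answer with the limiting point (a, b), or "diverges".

U is separable, so gradient descent decouples: a follows -∂U/∂a, b follows -∂U/∂b.
∂U/∂a = -18(a - 1)(a + 4); at a=-1 this is 108, so a decreases.
∂U/∂b = -8b(b - 4)(b - 2); at b=3 this is 24, so b decreases.
a converges to its nearest critical value -4 (a local min of the a-part); b converges to 2. The iterate converges to (-4, 2).

(-4, 2)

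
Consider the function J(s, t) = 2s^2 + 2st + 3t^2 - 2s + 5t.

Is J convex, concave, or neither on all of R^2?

J is quadratic, so its Hessian is the constant matrix H = [[4, 2], [2, 6]].
det(H) = 20, tr(H) = 10.
det(H) > 0 and tr(H) > 0, so H is positive definite everywhere: convex.

convex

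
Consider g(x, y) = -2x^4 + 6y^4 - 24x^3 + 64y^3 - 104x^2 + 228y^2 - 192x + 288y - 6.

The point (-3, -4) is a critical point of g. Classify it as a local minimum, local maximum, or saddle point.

The mixed partial ∂²g/∂x∂y is 0, so the Hessian at any point is diag(g_xx, g_yy) = diag(-8(3x^2 + 18x + 26), 24(3y^2 + 16y + 19)).
At (-3, -4): H = diag(8, 72).
Both eigenvalues are positive, so H is positive definite: a local minimum.

local minimum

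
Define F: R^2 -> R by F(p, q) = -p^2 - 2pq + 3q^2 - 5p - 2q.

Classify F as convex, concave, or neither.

F is quadratic, so its Hessian is the constant matrix H = [[-2, -2], [-2, 6]].
det(H) = -16, tr(H) = 4.
det(H) < 0, so H is indefinite: neither convex nor concave.

neither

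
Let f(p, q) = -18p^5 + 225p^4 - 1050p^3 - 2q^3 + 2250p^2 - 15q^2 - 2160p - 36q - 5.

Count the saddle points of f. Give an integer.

f separates as a function of p plus a function of q, so ∇f=0 decouples.
∂f/∂p = -90(p - 4)(p - 3)(p - 2)(p - 1) = 0 at p ∈ {1, 2, 3, 4}; ∂f/∂q = -6(q + 2)(q + 3) = 0 at q ∈ {-3, -2}.
The Hessian is diagonal: diag(f_pp, f_qq). Second derivatives: f_pp(1)=540, f_pp(2)=-180, f_pp(3)=180, f_pp(4)=-540; f_qq(-3)=6, f_qq(-2)=-6.
Saddle points occur where the two diagonal entries have opposite signs: (1, -2), (2, -3), (3, -2), (4, -3). Count: 4.

4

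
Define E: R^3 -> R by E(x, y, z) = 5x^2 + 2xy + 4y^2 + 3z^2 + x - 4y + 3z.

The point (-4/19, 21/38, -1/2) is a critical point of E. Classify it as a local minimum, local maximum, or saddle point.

local minimum

The Hessian is constant: H = [[10, 2, 0], [2, 8, 0], [0, 0, 6]].
Leading principal minors: Δ₁ = 10, Δ₂ = 76, Δ₃ = 456.
All leading minors are positive, so H is positive definite: a local minimum.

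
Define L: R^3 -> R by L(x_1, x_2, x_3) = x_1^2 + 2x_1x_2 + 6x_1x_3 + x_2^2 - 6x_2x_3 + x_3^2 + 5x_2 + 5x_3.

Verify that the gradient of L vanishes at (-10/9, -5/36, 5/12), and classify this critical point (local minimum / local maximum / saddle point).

∇L = (2x_1 + 2x_2 + 6x_3, 2x_1 + 2x_2 - 6x_3 + 5, 6x_1 - 6x_2 + 2x_3 + 5); substituting (-10/9, -5/36, 5/12) gives ∇L = (0, 0, 0), so (-10/9, -5/36, 5/12) is indeed a critical point.
The Hessian is constant: H = [[2, 2, 6], [2, 2, -6], [6, -6, 2]].
Leading principal minors: Δ₁ = 2, Δ₂ = 0, Δ₃ = -288.
The minors fit neither the all-positive nor the alternating-sign pattern, so H is indefinite: a saddle point.

saddle point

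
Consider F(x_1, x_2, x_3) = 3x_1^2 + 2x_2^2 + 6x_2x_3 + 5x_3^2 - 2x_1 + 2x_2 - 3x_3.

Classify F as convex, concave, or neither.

convex

F is quadratic, so its Hessian is the constant matrix H = [[6, 0, 0], [0, 4, 6], [0, 6, 10]].
Leading principal minors: 6, 24, 24.
All positive ⇒ H ≻ 0 ⇒ convex.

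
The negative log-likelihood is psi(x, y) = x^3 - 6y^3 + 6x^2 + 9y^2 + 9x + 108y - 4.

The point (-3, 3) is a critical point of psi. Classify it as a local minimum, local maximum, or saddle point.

The mixed partial ∂²psi/∂x∂y is 0, so the Hessian at any point is diag(psi_xx, psi_yy) = diag(6(x + 2), 18(-2y + 1)).
At (-3, 3): H = diag(-6, -90).
Both eigenvalues are negative, so H is negative definite: a local maximum.

local maximum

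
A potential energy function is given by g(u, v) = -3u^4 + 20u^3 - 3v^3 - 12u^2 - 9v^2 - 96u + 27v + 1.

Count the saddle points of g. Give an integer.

g separates as a function of u plus a function of v, so ∇g=0 decouples.
∂g/∂u = -12(u - 4)(u - 2)(u + 1) = 0 at u ∈ {-1, 2, 4}; ∂g/∂v = -9(v - 1)(v + 3) = 0 at v ∈ {-3, 1}.
The Hessian is diagonal: diag(g_uu, g_vv). Second derivatives: g_uu(-1)=-180, g_uu(2)=72, g_uu(4)=-120; g_vv(-3)=36, g_vv(1)=-36.
Saddle points occur where the two diagonal entries have opposite signs: (-1, -3), (2, 1), (4, -3). Count: 3.

3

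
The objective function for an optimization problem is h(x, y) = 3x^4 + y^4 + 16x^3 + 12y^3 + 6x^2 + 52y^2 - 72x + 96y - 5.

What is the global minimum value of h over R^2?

h(x,y) separates as P(x) + Q(y) − 5, so its minimum is min P + min Q − 5.
P'(x) = 12(x - 1)(x + 2)(x + 3) vanishes at x ∈ {-3, -2, 1}; Q'(y) = 4(y + 2)(y + 3)(y + 4) vanishes at y ∈ {-4, -3, -2}.
Local minima of P (where P''>0): P(-3)=81, P(1)=-47. Local minima of Q: Q(-4)=-64, Q(-2)=-64.
So the global minimum of h is P(1) + Q(-4) − 5 = -47 − 64 − 5 = -116, attained at (1, -4).

-116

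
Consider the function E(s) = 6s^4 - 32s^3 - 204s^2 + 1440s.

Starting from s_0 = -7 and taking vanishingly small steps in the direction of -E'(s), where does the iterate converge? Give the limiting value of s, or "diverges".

-4

E'(s) = 24(s - 5)(s - 3)(s + 4), so E'(-7) = -8640.
Gradient descent moves in the -E' direction, i.e. s is increasing.
The nearest critical point in that direction is s = -4, where E'' = 1512 > 0 (a local minimum). The iterate converges there.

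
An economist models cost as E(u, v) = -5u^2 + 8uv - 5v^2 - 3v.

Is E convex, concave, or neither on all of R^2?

E is quadratic, so its Hessian is the constant matrix H = [[-10, 8], [8, -10]].
det(H) = 36, tr(H) = -20.
det(H) > 0 and tr(H) < 0, so H is negative definite everywhere: concave.

concave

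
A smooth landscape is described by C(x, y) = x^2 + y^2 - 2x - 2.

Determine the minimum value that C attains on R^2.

C(x,y) separates as P(x) + Q(y) − 2, so its minimum is min P + min Q − 2.
P'(x) = 2x - 2 vanishes at x ∈ {1}; Q'(y) = 2y vanishes at y ∈ {0}.
Local minima of P (where P''>0): P(1)=-1. Local minima of Q: Q(0)=0.
So the global minimum of C is P(1) + Q(0) − 2 = -1 + 0 − 2 = -3, attained at (1, 0).

-3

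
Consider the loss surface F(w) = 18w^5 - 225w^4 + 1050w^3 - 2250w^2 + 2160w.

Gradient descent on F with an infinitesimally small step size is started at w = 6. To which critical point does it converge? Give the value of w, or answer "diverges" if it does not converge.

4

F'(w) = 90(w - 4)(w - 3)(w - 2)(w - 1), so F'(6) = 10800.
Gradient descent moves in the -F' direction, i.e. w is decreasing.
The nearest critical point in that direction is w = 4, where F'' = 540 > 0 (a local minimum). The iterate converges there.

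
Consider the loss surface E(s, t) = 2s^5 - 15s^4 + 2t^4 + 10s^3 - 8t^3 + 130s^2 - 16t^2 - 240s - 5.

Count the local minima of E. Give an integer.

4

E separates as a function of s plus a function of t, so ∇E=0 decouples.
∂E/∂s = 10(s - 4)(s - 3)(s - 1)(s + 2) = 0 at s ∈ {-2, 1, 3, 4}; ∂E/∂t = 8t(t - 4)(t + 1) = 0 at t ∈ {-1, 0, 4}.
The Hessian is diagonal: diag(E_ss, E_tt). Second derivatives: E_ss(-2)=-900, E_ss(1)=180, E_ss(3)=-100, E_ss(4)=180; E_tt(-1)=40, E_tt(0)=-32, E_tt(4)=160.
Local minima occur where both diagonal entries positive: (1, -1), (1, 4), (4, -1), (4, 4). Count: 4.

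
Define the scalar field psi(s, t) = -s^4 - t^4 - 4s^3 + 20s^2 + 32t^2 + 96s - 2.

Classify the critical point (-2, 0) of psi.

local minimum

The mixed partial ∂²psi/∂s∂t is 0, so the Hessian at any point is diag(psi_ss, psi_tt) = diag(4(-3s^2 - 6s + 10), 4(-3t^2 + 16)).
At (-2, 0): H = diag(40, 64).
Both eigenvalues are positive, so H is positive definite: a local minimum.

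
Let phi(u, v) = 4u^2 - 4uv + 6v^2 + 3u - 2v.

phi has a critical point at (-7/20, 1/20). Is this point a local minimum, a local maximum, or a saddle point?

local minimum

The Hessian of phi is constant: H = [[8, -4], [-4, 12]].
det(H) = 8·12 − (-4)² = 80.
det(H) > 0 and tr(H) = 20 > 0, so H is positive definite and the point is a local minimum.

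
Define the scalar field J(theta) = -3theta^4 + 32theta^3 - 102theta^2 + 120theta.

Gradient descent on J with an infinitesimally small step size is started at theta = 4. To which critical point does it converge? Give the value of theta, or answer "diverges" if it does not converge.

2

J'(theta) = -12(theta - 5)(theta - 2)(theta - 1), so J'(4) = 72.
Gradient descent moves in the -J' direction, i.e. theta is decreasing.
The nearest critical point in that direction is theta = 2, where J'' = 36 > 0 (a local minimum). The iterate converges there.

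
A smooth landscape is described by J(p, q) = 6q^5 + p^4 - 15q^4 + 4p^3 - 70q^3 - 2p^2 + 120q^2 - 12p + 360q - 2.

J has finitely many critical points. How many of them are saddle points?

6

J separates as a function of p plus a function of q, so ∇J=0 decouples.
∂J/∂p = 4(p - 1)(p + 1)(p + 3) = 0 at p ∈ {-3, -1, 1}; ∂J/∂q = 30(q - 3)(q - 2)(q + 1)(q + 2) = 0 at q ∈ {-2, -1, 2, 3}.
The Hessian is diagonal: diag(J_pp, J_qq). Second derivatives: J_pp(-3)=32, J_pp(-1)=-16, J_pp(1)=32; J_qq(-2)=-600, J_qq(-1)=360, J_qq(2)=-360, J_qq(3)=600.
Saddle points occur where the two diagonal entries have opposite signs: (-3, -2), (-3, 2), (-1, -1), (-1, 3), (1, -2), (1, 2). Count: 6.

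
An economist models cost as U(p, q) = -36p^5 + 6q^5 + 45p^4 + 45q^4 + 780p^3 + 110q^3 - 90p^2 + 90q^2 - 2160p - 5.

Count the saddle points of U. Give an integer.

8

U separates as a function of p plus a function of q, so ∇U=0 decouples.
∂U/∂p = -180(p - 4)(p - 1)(p + 1)(p + 3) = 0 at p ∈ {-3, -1, 1, 4}; ∂U/∂q = 30q(q + 1)(q + 2)(q + 3) = 0 at q ∈ {-3, -2, -1, 0}.
The Hessian is diagonal: diag(U_pp, U_qq). Second derivatives: U_pp(-3)=10080, U_pp(-1)=-3600, U_pp(1)=4320, U_pp(4)=-18900; U_qq(-3)=-180, U_qq(-2)=60, U_qq(-1)=-60, U_qq(0)=180.
Saddle points occur where the two diagonal entries have opposite signs: (-3, -3), (-3, -1), (-1, -2), (-1, 0), (1, -3), (1, -1), (4, -2), (4, 0). Count: 8.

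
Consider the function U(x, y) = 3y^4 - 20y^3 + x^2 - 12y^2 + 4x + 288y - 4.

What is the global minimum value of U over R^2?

-424

U(x,y) separates as P(x) + Q(y) − 4, so its minimum is min P + min Q − 4.
P'(x) = 2x + 4 vanishes at x ∈ {-2}; Q'(y) = 12(y - 4)(y - 3)(y + 2) vanishes at y ∈ {-2, 3, 4}.
Local minima of P (where P''>0): P(-2)=-4. Local minima of Q: Q(-2)=-416, Q(4)=448.
So the global minimum of U is P(-2) + Q(-2) − 4 = -4 − 416 − 4 = -424, attained at (-2, -2).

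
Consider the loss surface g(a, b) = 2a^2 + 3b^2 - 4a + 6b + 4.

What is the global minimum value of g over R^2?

g(a,b) separates as P(a) + Q(b) + 4, so its minimum is min P + min Q + 4.
P'(a) = 4a - 4 vanishes at a ∈ {1}; Q'(b) = 6b + 6 vanishes at b ∈ {-1}.
Local minima of P (where P''>0): P(1)=-2. Local minima of Q: Q(-1)=-3.
So the global minimum of g is P(1) + Q(-1) + 4 = -2 − 3 + 4 = -1, attained at (1, -1).

-1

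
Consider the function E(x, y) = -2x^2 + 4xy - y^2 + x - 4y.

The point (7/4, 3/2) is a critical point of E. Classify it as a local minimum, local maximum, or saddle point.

The Hessian of E is constant: H = [[-4, 4], [4, -2]].
det(H) = (-4)·(-2) − 4² = -8.
Since det(H) < 0, H is indefinite and the critical point is a saddle point.

saddle point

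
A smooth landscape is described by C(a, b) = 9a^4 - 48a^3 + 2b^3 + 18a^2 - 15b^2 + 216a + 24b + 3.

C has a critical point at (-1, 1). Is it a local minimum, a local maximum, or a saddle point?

The mixed partial ∂²C/∂a∂b is 0, so the Hessian at any point is diag(C_aa, C_bb) = diag(36(3a^2 - 8a + 1), 6(2b - 5)).
At (-1, 1): H = diag(432, -18).
The eigenvalues have opposite signs, so H is indefinite: a saddle point.

saddle point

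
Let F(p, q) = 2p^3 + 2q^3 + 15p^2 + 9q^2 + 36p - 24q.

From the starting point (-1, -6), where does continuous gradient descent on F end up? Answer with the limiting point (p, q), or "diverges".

F is separable, so gradient descent decouples: p follows -∂F/∂p, q follows -∂F/∂q.
∂F/∂p = 6(p + 2)(p + 3); at p=-1 this is 12, so p decreases.
∂F/∂q = 6(q - 1)(q + 4); at q=-6 this is 84, so q decreases.
The q-coordinate has no critical point in that direction and runs off to infinity.

diverges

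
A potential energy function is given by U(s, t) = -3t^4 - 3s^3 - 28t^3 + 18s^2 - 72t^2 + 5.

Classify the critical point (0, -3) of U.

The mixed partial ∂²U/∂s∂t is 0, so the Hessian at any point is diag(U_ss, U_tt) = diag(18(-s + 2), -12(3t^2 + 14t + 12)).
At (0, -3): H = diag(36, 36).
Both eigenvalues are positive, so H is positive definite: a local minimum.

local minimum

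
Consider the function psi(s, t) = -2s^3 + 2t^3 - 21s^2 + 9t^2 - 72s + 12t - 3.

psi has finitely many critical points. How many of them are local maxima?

psi separates as a function of s plus a function of t, so ∇psi=0 decouples.
∂psi/∂s = -6(s + 3)(s + 4) = 0 at s ∈ {-4, -3}; ∂psi/∂t = 6(t + 1)(t + 2) = 0 at t ∈ {-2, -1}.
The Hessian is diagonal: diag(psi_ss, psi_tt). Second derivatives: psi_ss(-4)=6, psi_ss(-3)=-6; psi_tt(-2)=-6, psi_tt(-1)=6.
Local maxima occur where both diagonal entries negative: (-3, -2). Count: 1.

1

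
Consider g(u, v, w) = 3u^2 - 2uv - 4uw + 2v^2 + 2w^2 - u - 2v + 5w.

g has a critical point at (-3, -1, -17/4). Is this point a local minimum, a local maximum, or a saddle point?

The Hessian is constant: H = [[6, -2, -4], [-2, 4, 0], [-4, 0, 4]].
Leading principal minors: Δ₁ = 6, Δ₂ = 20, Δ₃ = 16.
All leading minors are positive, so H is positive definite: a local minimum.

local minimum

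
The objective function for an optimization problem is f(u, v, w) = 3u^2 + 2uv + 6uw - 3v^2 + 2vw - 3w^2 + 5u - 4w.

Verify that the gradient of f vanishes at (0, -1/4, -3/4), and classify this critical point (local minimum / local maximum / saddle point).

∇f = (6u + 2v + 6w + 5, 2u - 6v + 2w, 6u + 2v - 6w - 4); substituting (0, -1/4, -3/4) gives ∇f = (0, 0, 0), so (0, -1/4, -3/4) is indeed a critical point.
The Hessian is constant: H = [[6, 2, 6], [2, -6, 2], [6, 2, -6]].
Leading principal minors: Δ₁ = 6, Δ₂ = -40, Δ₃ = 480.
The minors fit neither the all-positive nor the alternating-sign pattern, so H is indefinite: a saddle point.

saddle point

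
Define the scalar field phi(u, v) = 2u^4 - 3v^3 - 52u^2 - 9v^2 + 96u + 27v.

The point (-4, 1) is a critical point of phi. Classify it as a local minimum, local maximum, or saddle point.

The mixed partial ∂²phi/∂u∂v is 0, so the Hessian at any point is diag(phi_uu, phi_vv) = diag(8(3u^2 - 13), -18(v + 1)).
At (-4, 1): H = diag(280, -36).
The eigenvalues have opposite signs, so H is indefinite: a saddle point.

saddle point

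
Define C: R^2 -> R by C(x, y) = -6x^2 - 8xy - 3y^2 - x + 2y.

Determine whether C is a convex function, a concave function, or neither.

C is quadratic, so its Hessian is the constant matrix H = [[-12, -8], [-8, -6]].
det(H) = 8, tr(H) = -18.
det(H) > 0 and tr(H) < 0, so H is negative definite everywhere: concave.

concave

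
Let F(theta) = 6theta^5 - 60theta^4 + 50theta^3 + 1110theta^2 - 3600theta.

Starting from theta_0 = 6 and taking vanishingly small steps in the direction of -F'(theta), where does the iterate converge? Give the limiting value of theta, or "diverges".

F'(theta) = 30(theta - 5)(theta - 4)(theta - 2)(theta + 3), so F'(6) = 2160.
Gradient descent moves in the -F' direction, i.e. theta is decreasing.
The nearest critical point in that direction is theta = 5, where F'' = 720 > 0 (a local minimum). The iterate converges there.

5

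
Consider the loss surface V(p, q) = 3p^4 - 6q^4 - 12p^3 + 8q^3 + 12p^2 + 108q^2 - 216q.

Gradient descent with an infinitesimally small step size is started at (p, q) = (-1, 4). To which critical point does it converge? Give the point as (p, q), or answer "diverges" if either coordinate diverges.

V is separable, so gradient descent decouples: p follows -∂V/∂p, q follows -∂V/∂q.
∂V/∂p = 12p(p - 2)(p - 1); at p=-1 this is -72, so p increases.
∂V/∂q = -24(q - 3)(q - 1)(q + 3); at q=4 this is -504, so q increases.
The q-coordinate has no critical point in that direction and runs off to infinity.

diverges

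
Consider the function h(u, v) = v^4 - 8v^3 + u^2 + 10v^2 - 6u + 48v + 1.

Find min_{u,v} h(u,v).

-37

h(u,v) separates as P(u) + Q(v) + 1, so its minimum is min P + min Q + 1.
P'(u) = 2u - 6 vanishes at u ∈ {3}; Q'(v) = 4(v - 4)(v - 3)(v + 1) vanishes at v ∈ {-1, 3, 4}.
Local minima of P (where P''>0): P(3)=-9. Local minima of Q: Q(-1)=-29, Q(4)=96.
So the global minimum of h is P(3) + Q(-1) + 1 = -9 − 29 + 1 = -37, attained at (3, -1).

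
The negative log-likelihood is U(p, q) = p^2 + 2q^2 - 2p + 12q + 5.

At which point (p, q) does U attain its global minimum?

(1, -3)

U(p,q) separates as A(p) + B(q) + 5, so its minimum is min A + min B + 5.
A'(p) = 2p - 2 vanishes at p ∈ {1}; B'(q) = 4q + 12 vanishes at q ∈ {-3}.
Local minima of A (where A''>0): A(1)=-1. Local minima of B: B(-3)=-18.
So the global minimum of U is A(1) + B(-3) + 5 = -1 − 18 + 5 = -14, attained at (1, -3).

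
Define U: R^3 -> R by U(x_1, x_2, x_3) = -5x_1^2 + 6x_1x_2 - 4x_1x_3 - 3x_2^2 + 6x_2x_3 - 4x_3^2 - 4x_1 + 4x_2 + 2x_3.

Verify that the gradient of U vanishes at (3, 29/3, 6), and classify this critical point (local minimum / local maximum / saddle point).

∇U = (-10x_1 + 6x_2 - 4x_3 - 4, 6x_1 - 6x_2 + 6x_3 + 4, -4x_1 + 6x_2 - 8x_3 + 2); substituting (3, 29/3, 6) gives ∇U = (0, 0, 0), so (3, 29/3, 6) is indeed a critical point.
The Hessian is constant: H = [[-10, 6, -4], [6, -6, 6], [-4, 6, -8]].
Leading principal minors: Δ₁ = -10, Δ₂ = 24, Δ₃ = -24.
The minors alternate sign starting negative (−, +, −), so H is negative definite: a local maximum.

local maximum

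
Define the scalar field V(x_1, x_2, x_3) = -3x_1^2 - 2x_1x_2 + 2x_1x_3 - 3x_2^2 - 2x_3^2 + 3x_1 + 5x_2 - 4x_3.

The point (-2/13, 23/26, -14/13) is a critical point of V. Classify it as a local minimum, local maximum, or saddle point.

The Hessian is constant: H = [[-6, -2, 2], [-2, -6, 0], [2, 0, -4]].
Leading principal minors: Δ₁ = -6, Δ₂ = 32, Δ₃ = -104.
The minors alternate sign starting negative (−, +, −), so H is negative definite: a local maximum.

local maximum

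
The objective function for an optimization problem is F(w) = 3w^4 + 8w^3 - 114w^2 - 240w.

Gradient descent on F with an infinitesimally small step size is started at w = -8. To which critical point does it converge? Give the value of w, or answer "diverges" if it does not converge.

-5

F'(w) = 12(w - 4)(w + 1)(w + 5), so F'(-8) = -3024.
Gradient descent moves in the -F' direction, i.e. w is increasing.
The nearest critical point in that direction is w = -5, where F'' = 432 > 0 (a local minimum). The iterate converges there.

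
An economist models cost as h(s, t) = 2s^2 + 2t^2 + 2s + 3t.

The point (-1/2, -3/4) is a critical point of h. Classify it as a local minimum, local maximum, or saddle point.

The Hessian of h is constant: H = [[4, 0], [0, 4]].
det(H) = 4·4 − 0² = 16.
det(H) > 0 and tr(H) = 8 > 0, so H is positive definite and the point is a local minimum.

local minimum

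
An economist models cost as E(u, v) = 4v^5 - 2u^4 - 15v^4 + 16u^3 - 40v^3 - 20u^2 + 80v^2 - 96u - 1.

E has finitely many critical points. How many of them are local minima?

E separates as a function of u plus a function of v, so ∇E=0 decouples.
∂E/∂u = -8(u - 4)(u - 3)(u + 1) = 0 at u ∈ {-1, 3, 4}; ∂E/∂v = 20v(v - 4)(v - 1)(v + 2) = 0 at v ∈ {-2, 0, 1, 4}.
The Hessian is diagonal: diag(E_uu, E_vv). Second derivatives: E_uu(-1)=-160, E_uu(3)=32, E_uu(4)=-40; E_vv(-2)=-720, E_vv(0)=160, E_vv(1)=-180, E_vv(4)=1440.
Local minima occur where both diagonal entries positive: (3, 0), (3, 4). Count: 2.

2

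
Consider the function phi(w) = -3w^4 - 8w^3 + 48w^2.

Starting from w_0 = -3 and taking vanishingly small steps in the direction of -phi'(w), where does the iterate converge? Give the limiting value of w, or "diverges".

0

phi'(w) = -12w(w - 2)(w + 4), so phi'(-3) = -180.
Gradient descent moves in the -phi' direction, i.e. w is increasing.
The nearest critical point in that direction is w = 0, where phi'' = 96 > 0 (a local minimum). The iterate converges there.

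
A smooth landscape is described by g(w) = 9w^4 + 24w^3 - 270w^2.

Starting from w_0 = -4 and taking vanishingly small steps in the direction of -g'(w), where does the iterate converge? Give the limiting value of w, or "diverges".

-5

g'(w) = 36w(w - 3)(w + 5), so g'(-4) = 1008.
Gradient descent moves in the -g' direction, i.e. w is decreasing.
The nearest critical point in that direction is w = -5, where g'' = 1440 > 0 (a local minimum). The iterate converges there.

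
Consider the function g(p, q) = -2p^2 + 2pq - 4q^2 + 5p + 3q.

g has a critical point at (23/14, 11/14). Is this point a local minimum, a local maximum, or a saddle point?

local maximum

The Hessian of g is constant: H = [[-4, 2], [2, -8]].
det(H) = (-4)·(-8) − 2² = 28.
det(H) > 0 and tr(H) = -12 < 0, so H is negative definite and the point is a local maximum.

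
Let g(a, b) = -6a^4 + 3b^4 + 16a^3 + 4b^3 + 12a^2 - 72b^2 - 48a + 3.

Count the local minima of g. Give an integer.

g separates as a function of a plus a function of b, so ∇g=0 decouples.
∂g/∂a = -24(a - 2)(a - 1)(a + 1) = 0 at a ∈ {-1, 1, 2}; ∂g/∂b = 12b(b - 3)(b + 4) = 0 at b ∈ {-4, 0, 3}.
The Hessian is diagonal: diag(g_aa, g_bb). Second derivatives: g_aa(-1)=-144, g_aa(1)=48, g_aa(2)=-72; g_bb(-4)=336, g_bb(0)=-144, g_bb(3)=252.
Local minima occur where both diagonal entries positive: (1, -4), (1, 3). Count: 2.

2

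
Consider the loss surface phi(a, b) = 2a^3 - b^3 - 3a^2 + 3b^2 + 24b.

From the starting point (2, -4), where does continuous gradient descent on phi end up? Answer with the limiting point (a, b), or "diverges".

(1, -2)

phi is separable, so gradient descent decouples: a follows -∂phi/∂a, b follows -∂phi/∂b.
∂phi/∂a = 6a(a - 1); at a=2 this is 12, so a decreases.
∂phi/∂b = -3(b - 4)(b + 2); at b=-4 this is -48, so b increases.
a converges to its nearest critical value 1 (a local min of the a-part); b converges to -2. The iterate converges to (1, -2).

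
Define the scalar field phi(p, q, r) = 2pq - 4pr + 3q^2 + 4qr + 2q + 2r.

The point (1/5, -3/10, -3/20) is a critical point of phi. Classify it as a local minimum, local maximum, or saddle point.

saddle point

The Hessian is constant: H = [[0, 2, -4], [2, 6, 4], [-4, 4, 0]].
Leading principal minors: Δ₁ = 0, Δ₂ = -4, Δ₃ = -160.
The minors fit neither the all-positive nor the alternating-sign pattern, so H is indefinite: a saddle point.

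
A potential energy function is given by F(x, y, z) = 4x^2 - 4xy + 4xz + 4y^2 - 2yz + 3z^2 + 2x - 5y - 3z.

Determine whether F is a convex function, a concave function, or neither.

convex

F is quadratic, so its Hessian is the constant matrix H = [[8, -4, 4], [-4, 8, -2], [4, -2, 6]].
Leading principal minors: 8, 48, 192.
All positive ⇒ H ≻ 0 ⇒ convex.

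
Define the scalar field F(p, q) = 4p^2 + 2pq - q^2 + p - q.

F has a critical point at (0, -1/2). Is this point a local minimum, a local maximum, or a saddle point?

The Hessian of F is constant: H = [[8, 2], [2, -2]].
det(H) = 8·(-2) − 2² = -20.
Since det(H) < 0, H is indefinite and the critical point is a saddle point.

saddle point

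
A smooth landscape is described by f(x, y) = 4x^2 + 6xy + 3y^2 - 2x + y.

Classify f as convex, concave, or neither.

f is quadratic, so its Hessian is the constant matrix H = [[8, 6], [6, 6]].
det(H) = 12, tr(H) = 14.
det(H) > 0 and tr(H) > 0, so H is positive definite everywhere: convex.

convex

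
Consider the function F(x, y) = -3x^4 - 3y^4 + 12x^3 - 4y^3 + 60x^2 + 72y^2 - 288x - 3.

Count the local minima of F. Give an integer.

1

F separates as a function of x plus a function of y, so ∇F=0 decouples.
∂F/∂x = -12(x - 4)(x - 2)(x + 3) = 0 at x ∈ {-3, 2, 4}; ∂F/∂y = -12y(y - 3)(y + 4) = 0 at y ∈ {-4, 0, 3}.
The Hessian is diagonal: diag(F_xx, F_yy). Second derivatives: F_xx(-3)=-420, F_xx(2)=120, F_xx(4)=-168; F_yy(-4)=-336, F_yy(0)=144, F_yy(3)=-252.
Local minima occur where both diagonal entries positive: (2, 0). Count: 1.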